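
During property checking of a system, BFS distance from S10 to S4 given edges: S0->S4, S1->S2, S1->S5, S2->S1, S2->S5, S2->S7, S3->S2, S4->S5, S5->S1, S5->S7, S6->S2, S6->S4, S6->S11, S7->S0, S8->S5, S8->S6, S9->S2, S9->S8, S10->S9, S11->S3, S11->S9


BFS layer-by-layer from S10:
  dist 0: {S10}
  dist 1: {S9}
  dist 2: {S2, S8}
  dist 3: {S1, S5, S6, S7}
  dist 4: {S0, S4, S11}
  -> S4 reached at distance 4
Shortest path length = 4

4


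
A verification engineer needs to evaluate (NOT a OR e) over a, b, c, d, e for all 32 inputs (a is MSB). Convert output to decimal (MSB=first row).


Formula: (NOT a OR e) over a, b, c, d, e (32 rows)
Evaluate each row (bits = a,b,c,d,e, MSB first):
  row 0 [00000]: (NOT 0 OR 0) -> 1
  row 1 [00001]: (NOT 0 OR 1) -> 1
  row 2 [00010]: (NOT 0 OR 0) -> 1
  row 3 [00011]: (NOT 0 OR 1) -> 1
  row 4 [00100]: (NOT 0 OR 0) -> 1
  row 5 [00101]: (NOT 0 OR 1) -> 1
  row 6 [00110]: (NOT 0 OR 0) -> 1
  row 7 [00111]: (NOT 0 OR 1) -> 1
  row 8 [01000]: (NOT 0 OR 0) -> 1
  row 9 [01001]: (NOT 0 OR 1) -> 1
  row 10 [01010]: (NOT 0 OR 0) -> 1
  row 11 [01011]: (NOT 0 OR 1) -> 1
  row 12 [01100]: (NOT 0 OR 0) -> 1
  row 13 [01101]: (NOT 0 OR 1) -> 1
  row 14 [01110]: (NOT 0 OR 0) -> 1
  row 15 [01111]: (NOT 0 OR 1) -> 1
  row 16 [10000]: (NOT 1 OR 0) -> 0
  row 17 [10001]: (NOT 1 OR 1) -> 1
  row 18 [10010]: (NOT 1 OR 0) -> 0
  row 19 [10011]: (NOT 1 OR 1) -> 1
  row 20 [10100]: (NOT 1 OR 0) -> 0
  row 21 [10101]: (NOT 1 OR 1) -> 1
  row 22 [10110]: (NOT 1 OR 0) -> 0
  row 23 [10111]: (NOT 1 OR 1) -> 1
  row 24 [11000]: (NOT 1 OR 0) -> 0
  row 25 [11001]: (NOT 1 OR 1) -> 1
  row 26 [11010]: (NOT 1 OR 0) -> 0
  row 27 [11011]: (NOT 1 OR 1) -> 1
  row 28 [11100]: (NOT 1 OR 0) -> 0
  row 29 [11101]: (NOT 1 OR 1) -> 1
  row 30 [11110]: (NOT 1 OR 0) -> 0
  row 31 [11111]: (NOT 1 OR 1) -> 1
Full result column, 4 rows per line (a,b,c fixed per line; d,e runs 00..11 left to right):
  rows 0-3 [a,b,c=000]: 1111  = hex F
  rows 4-7 [a,b,c=001]: 1111  = hex F
  rows 8-11 [a,b,c=010]: 1111  = hex F
  rows 12-15 [a,b,c=011]: 1111  = hex F
  rows 16-19 [a,b,c=100]: 0101  = hex 5
  rows 20-23 [a,b,c=101]: 0101  = hex 5
  rows 24-27 [a,b,c=110]: 0101  = hex 5
  rows 28-31 [a,b,c=111]: 0101  = hex 5
Output column (row 0 .. row 31) = 11111111111111110101010101010101
Output column grouped in 4s = 1111 1111 1111 1111 0101 0101 0101 0101 = 0xFFFF5555
Convert to decimal digit by digit (value = value*16 + digit):
  F -> 15
  15*16 + 15 (F) = 255
  255*16 + 15 (F) = 4095
  4095*16 + 15 (F) = 65535
  65535*16 + 5 = 1048565
  1048565*16 + 5 = 16777045
  16777045*16 + 5 = 268432725
  268432725*16 + 5 = 4294923605
Decimal = 4294923605

4294923605


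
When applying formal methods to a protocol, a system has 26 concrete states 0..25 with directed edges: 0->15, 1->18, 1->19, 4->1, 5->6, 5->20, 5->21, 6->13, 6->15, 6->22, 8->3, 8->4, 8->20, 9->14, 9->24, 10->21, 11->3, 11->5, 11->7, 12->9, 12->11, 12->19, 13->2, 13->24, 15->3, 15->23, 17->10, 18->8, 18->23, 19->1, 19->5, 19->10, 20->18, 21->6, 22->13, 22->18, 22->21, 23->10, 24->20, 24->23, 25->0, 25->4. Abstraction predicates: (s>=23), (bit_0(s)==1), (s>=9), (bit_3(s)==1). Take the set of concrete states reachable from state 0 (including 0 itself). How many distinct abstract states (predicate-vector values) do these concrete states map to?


BFS from 0:
Concrete reachable: {0, 1, 2, 3, 4, 5, 6, 8, 10, 13, 15, 18, 19, 20, 21, 22, 23, 24}
Abstract via predicates (s>=23), (bit_0(s)==1), (s>=9), (bit_3(s)==1):
  (0,0,0,0) <- {0, 2, 4, 6}
  (0,0,0,1) <- {8}
  (0,0,1,0) <- {18, 20, 22}
  (0,0,1,1) <- {10}
  (0,1,0,0) <- {1, 3, 5}
  (0,1,1,0) <- {19, 21}
  (0,1,1,1) <- {13, 15}
  (1,0,1,1) <- {24}
  (1,1,1,0) <- {23}
Distinct abstract states = 9

9


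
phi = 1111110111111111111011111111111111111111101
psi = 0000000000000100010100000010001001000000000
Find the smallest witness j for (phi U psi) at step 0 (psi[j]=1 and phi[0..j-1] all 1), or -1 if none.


(phi U psi) at 0: need smallest j with psi[j]=1 and phi[i]=1 for all i in [0,j).
Scan from step 0:
  step 0: phi=1, psi=0 -> continue
  step 1: phi=1, psi=0 -> continue
  step 2: phi=1, psi=0 -> continue
  step 3: phi=1, psi=0 -> continue
  step 6: phi=0 -> phi-prefix broken from here
  step 13: psi=1 but phi already failed -> not a witness
  step 17: psi=1 but phi already failed -> not a witness
  step 19: psi=1 but phi already failed -> not a witness
  step 26: psi=1 but phi already failed -> not a witness
  step 30: psi=1 but phi already failed -> not a witness
  step 33: psi=1 but phi already failed -> not a witness
  end of trace: no witness -> -1
Witness step = -1

-1


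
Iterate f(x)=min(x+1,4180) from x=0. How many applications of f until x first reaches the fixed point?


Step 1: x=0, cap=4180, increment=1
Step 2: x grows by 1 each step until capped at 4180; fixed point is x=4180
Step 3: iterations = ceil(4180/1) = 4180

4180


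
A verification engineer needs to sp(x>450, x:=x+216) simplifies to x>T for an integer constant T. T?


Formula: sp(P, x:=E) = exists old_x. (x = E[old_x/x]) AND P[old_x/x] (old_x is the value of x before the assignment; eliminate old_x by solving x = E[old_x/x] for old_x)
Step 1: Precondition P: x>450, i.e. old_x > 450
Step 2: Assignment gives x = old_x + 216, so old_x = x - 216
Step 3: Substitute into P: x - 216 > 450
Step 4: Simplify: x > 450+216 = 666

666


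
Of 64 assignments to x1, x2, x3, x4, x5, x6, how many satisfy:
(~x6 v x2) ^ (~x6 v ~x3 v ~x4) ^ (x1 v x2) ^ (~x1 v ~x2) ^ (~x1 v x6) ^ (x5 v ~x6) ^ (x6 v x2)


CNF with 7 clauses over 6 vars (64 assignments).
An assignment satisfies CNF iff every clause has >=1 true literal.
Check each row (bits = x1,x2,x3,x4,x5,x6; clause T/F shown):
  row 0 [000000]: clauses=TTFTTTF -> 0
  row 1 [000001]: clauses=FTFTTFT -> 0
  row 2 [000010]: clauses=TTFTTTF -> 0
  row 3 [000011]: clauses=FTFTTTT -> 0
  row 4 [000100]: clauses=TTFTTTF -> 0
  (every remaining row is evaluated the same way; all 64 results are listed next)
Full result column, 8 rows per line (x1,x2,x3 fixed per line; x4,x5,x6 runs 000..111 left to right):
  rows 0-7 [x1,x2,x3=000]: 00000000  (ones: 0)
  rows 8-15 [x1,x2,x3=001]: 00000000  (ones: 0)
  rows 16-23 [x1,x2,x3=010]: 10111011  (ones: 6)
  rows 24-31 [x1,x2,x3=011]: 10111010  (ones: 5)
  rows 32-39 [x1,x2,x3=100]: 00000000  (ones: 0)
  rows 40-47 [x1,x2,x3=101]: 00000000  (ones: 0)
  rows 48-55 [x1,x2,x3=110]: 00000000  (ones: 0)
  rows 56-63 [x1,x2,x3=111]: 00000000  (ones: 0)
Satisfying assignments = 0+0+6+5+0+0+0+0 = 11

11


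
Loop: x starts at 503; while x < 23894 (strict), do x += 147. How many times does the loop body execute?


Step 1: x goes from 503 toward 23894 by 147; the body runs while x<23894, so iterations = ceil((bound-start)/step)
Step 2: Distance=23391
Step 3: ceil(23391/147)=160

160


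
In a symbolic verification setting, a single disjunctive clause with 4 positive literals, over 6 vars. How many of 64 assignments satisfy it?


Step 1: Total=2^6=64
Step 2: Unsat when all 4 false: 2^2=4
Step 3: Sat=64-4=60

60


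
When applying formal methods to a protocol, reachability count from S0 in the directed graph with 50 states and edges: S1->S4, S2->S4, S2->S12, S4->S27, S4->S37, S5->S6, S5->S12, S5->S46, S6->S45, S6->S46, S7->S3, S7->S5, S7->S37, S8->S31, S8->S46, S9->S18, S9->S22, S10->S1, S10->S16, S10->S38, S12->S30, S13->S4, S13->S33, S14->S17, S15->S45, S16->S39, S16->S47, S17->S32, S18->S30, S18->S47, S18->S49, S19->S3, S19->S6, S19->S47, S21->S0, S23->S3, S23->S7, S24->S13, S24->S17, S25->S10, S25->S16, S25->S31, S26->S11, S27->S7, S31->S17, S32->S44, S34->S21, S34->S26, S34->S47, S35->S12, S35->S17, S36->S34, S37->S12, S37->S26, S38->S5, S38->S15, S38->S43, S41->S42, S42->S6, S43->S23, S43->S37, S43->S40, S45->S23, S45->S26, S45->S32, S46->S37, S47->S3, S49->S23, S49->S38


BFS from S0:
  layer 0: {S0}
Reachable set: {S0}
Count = 1

1


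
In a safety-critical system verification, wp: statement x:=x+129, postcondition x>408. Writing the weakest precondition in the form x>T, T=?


Formula: wp(x:=E, P) = P[E/x] (substitute E for x in postcondition)
Step 1: Postcondition: x>408
Step 2: Substitute x+129 for x: x+129>408
Step 3: Solve for x: x > 408-129 = 279

279


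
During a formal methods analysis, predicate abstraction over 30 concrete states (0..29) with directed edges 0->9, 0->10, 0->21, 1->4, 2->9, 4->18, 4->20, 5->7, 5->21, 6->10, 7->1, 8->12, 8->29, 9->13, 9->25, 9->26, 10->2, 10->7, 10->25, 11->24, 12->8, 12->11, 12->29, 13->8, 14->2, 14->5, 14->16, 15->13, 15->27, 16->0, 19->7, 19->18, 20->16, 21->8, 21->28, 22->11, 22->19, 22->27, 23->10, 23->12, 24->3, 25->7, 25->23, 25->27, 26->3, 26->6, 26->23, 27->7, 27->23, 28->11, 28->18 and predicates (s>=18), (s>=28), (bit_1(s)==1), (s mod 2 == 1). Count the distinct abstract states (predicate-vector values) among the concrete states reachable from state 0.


BFS from 0:
Concrete reachable: {0, 1, 2, 3, 4, 6, 7, 8, 9, 10, 11, 12, 13, 16, 18, 20, 21, 23, 24, 25, 26, 27, 28, 29}
Abstract via predicates (s>=18), (s>=28), (bit_1(s)==1), (s mod 2 == 1):
  (0,0,0,0) <- {0, 4, 8, 12, 16}
  (0,0,0,1) <- {1, 9, 13}
  (0,0,1,0) <- {2, 6, 10}
  (0,0,1,1) <- {3, 7, 11}
  (1,0,0,0) <- {20, 24}
  (1,0,0,1) <- {21, 25}
  (1,0,1,0) <- {18, 26}
  (1,0,1,1) <- {23, 27}
  (1,1,0,0) <- {28}
  (1,1,0,1) <- {29}
Distinct abstract states = 10

10


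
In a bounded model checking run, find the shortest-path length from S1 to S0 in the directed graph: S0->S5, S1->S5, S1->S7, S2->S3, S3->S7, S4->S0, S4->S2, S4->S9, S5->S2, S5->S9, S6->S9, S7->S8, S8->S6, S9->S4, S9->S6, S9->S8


BFS layer-by-layer from S1:
  dist 0: {S1}
  dist 1: {S5, S7}
  dist 2: {S2, S8, S9}
  dist 3: {S3, S4, S6}
  dist 4: {S0}
  -> S0 reached at distance 4
Shortest path length = 4

4


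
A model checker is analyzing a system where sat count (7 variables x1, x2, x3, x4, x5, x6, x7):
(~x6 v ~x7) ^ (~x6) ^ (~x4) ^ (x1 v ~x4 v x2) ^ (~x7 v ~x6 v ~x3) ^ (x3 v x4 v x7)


CNF with 6 clauses over 7 vars (128 assignments).
An assignment satisfies CNF iff every clause has >=1 true literal.
Check each row (bits = x1,x2,x3,x4,x5,x6,x7; clause T/F shown):
  row 0 [0000000]: clauses=TTTTTF -> 0
  row 1 [0000001]: clauses=TTTTTT -> 1
  row 2 [0000010]: clauses=TFTTTF -> 0
  row 3 [0000011]: clauses=FFTTTT -> 0
  row 4 [0000100]: clauses=TTTTTF -> 0
  (every remaining row is evaluated the same way; all 128 results are listed next)
Full result column, 8 rows per line (x1,x2,x3,x4 fixed per line; x5,x6,x7 runs 000..111 left to right):
  rows 0-7 [x1,x2,x3,x4=0000]: 01000100  (ones: 2)
  rows 8-15 [x1,x2,x3,x4=0001]: 00000000  (ones: 0)
  rows 16-23 [x1,x2,x3,x4=0010]: 11001100  (ones: 4)
  rows 24-31 [x1,x2,x3,x4=0011]: 00000000  (ones: 0)
  rows 32-39 [x1,x2,x3,x4=0100]: 01000100  (ones: 2)
  rows 40-47 [x1,x2,x3,x4=0101]: 00000000  (ones: 0)
  rows 48-55 [x1,x2,x3,x4=0110]: 11001100  (ones: 4)
  rows 56-63 [x1,x2,x3,x4=0111]: 00000000  (ones: 0)
  rows 64-71 [x1,x2,x3,x4=1000]: 01000100  (ones: 2)
  rows 72-79 [x1,x2,x3,x4=1001]: 00000000  (ones: 0)
  rows 80-87 [x1,x2,x3,x4=1010]: 11001100  (ones: 4)
  rows 88-95 [x1,x2,x3,x4=1011]: 00000000  (ones: 0)
  rows 96-103 [x1,x2,x3,x4=1100]: 01000100  (ones: 2)
  rows 104-111 [x1,x2,x3,x4=1101]: 00000000  (ones: 0)
  rows 112-119 [x1,x2,x3,x4=1110]: 11001100  (ones: 4)
  rows 120-127 [x1,x2,x3,x4=1111]: 00000000  (ones: 0)
Satisfying assignments = 2+0+4+0+2+0+4+0+2+0+4+0+2+0+4+0 = 24

24


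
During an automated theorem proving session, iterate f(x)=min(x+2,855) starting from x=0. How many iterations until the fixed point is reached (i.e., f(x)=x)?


Step 1: x=0, cap=855, increment=2
Step 2: x grows by 2 each step until capped at 855; fixed point is x=855
Step 3: iterations = ceil(855/2) = 428

428


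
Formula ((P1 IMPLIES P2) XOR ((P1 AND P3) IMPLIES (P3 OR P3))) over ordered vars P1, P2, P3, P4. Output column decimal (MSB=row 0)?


Formula: ((P1 IMPLIES P2) XOR ((P1 AND P3) IMPLIES (P3 OR P3))) over P1, P2, P3, P4 (16 rows)
Evaluate each row (bits = P1,P2,P3,P4, MSB first):
  row 0 [0000]: ((0 IMPLIES 0) XOR ((0 AND 0) IMPLIES (0 OR 0))) -> 0
  row 1 [0001]: ((0 IMPLIES 0) XOR ((0 AND 0) IMPLIES (0 OR 0))) -> 0
  row 2 [0010]: ((0 IMPLIES 0) XOR ((0 AND 1) IMPLIES (1 OR 1))) -> 0
  row 3 [0011]: ((0 IMPLIES 0) XOR ((0 AND 1) IMPLIES (1 OR 1))) -> 0
  row 4 [0100]: ((0 IMPLIES 1) XOR ((0 AND 0) IMPLIES (0 OR 0))) -> 0
  row 5 [0101]: ((0 IMPLIES 1) XOR ((0 AND 0) IMPLIES (0 OR 0))) -> 0
  row 6 [0110]: ((0 IMPLIES 1) XOR ((0 AND 1) IMPLIES (1 OR 1))) -> 0
  row 7 [0111]: ((0 IMPLIES 1) XOR ((0 AND 1) IMPLIES (1 OR 1))) -> 0
  row 8 [1000]: ((1 IMPLIES 0) XOR ((1 AND 0) IMPLIES (0 OR 0))) -> 1
  row 9 [1001]: ((1 IMPLIES 0) XOR ((1 AND 0) IMPLIES (0 OR 0))) -> 1
  row 10 [1010]: ((1 IMPLIES 0) XOR ((1 AND 1) IMPLIES (1 OR 1))) -> 1
  row 11 [1011]: ((1 IMPLIES 0) XOR ((1 AND 1) IMPLIES (1 OR 1))) -> 1
  row 12 [1100]: ((1 IMPLIES 1) XOR ((1 AND 0) IMPLIES (0 OR 0))) -> 0
  row 13 [1101]: ((1 IMPLIES 1) XOR ((1 AND 0) IMPLIES (0 OR 0))) -> 0
  row 14 [1110]: ((1 IMPLIES 1) XOR ((1 AND 1) IMPLIES (1 OR 1))) -> 0
  row 15 [1111]: ((1 IMPLIES 1) XOR ((1 AND 1) IMPLIES (1 OR 1))) -> 0
Full result column, 4 rows per line (P1,P2 fixed per line; P3,P4 runs 00..11 left to right):
  rows 0-3 [P1,P2=00]: 0000  = hex 0
  rows 4-7 [P1,P2=01]: 0000  = hex 0
  rows 8-11 [P1,P2=10]: 1111  = hex F
  rows 12-15 [P1,P2=11]: 0000  = hex 0
Output column (row 0 .. row 15) = 0000000011110000
Output column grouped in 4s = 0000 0000 1111 0000 = 0x00F0
Convert to decimal digit by digit (value = value*16 + digit):
  0 -> 0
  0*16 + 0 = 0
  0*16 + 15 (F) = 15
  15*16 + 0 = 240
Decimal = 240

240


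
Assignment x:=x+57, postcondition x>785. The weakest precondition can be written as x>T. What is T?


Formula: wp(x:=E, P) = P[E/x] (substitute E for x in postcondition)
Step 1: Postcondition: x>785
Step 2: Substitute x+57 for x: x+57>785
Step 3: Solve for x: x > 785-57 = 728

728


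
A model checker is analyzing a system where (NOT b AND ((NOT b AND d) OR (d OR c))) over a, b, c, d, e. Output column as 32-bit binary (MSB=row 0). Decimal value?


Formula: (NOT b AND ((NOT b AND d) OR (d OR c))) over a, b, c, d, e (32 rows)
Evaluate each row (bits = a,b,c,d,e, MSB first):
  row 0 [00000]: (NOT 0 AND ((NOT 0 AND 0) OR (0 OR 0))) -> 0
  row 1 [00001]: (NOT 0 AND ((NOT 0 AND 0) OR (0 OR 0))) -> 0
  row 2 [00010]: (NOT 0 AND ((NOT 0 AND 1) OR (1 OR 0))) -> 1
  row 3 [00011]: (NOT 0 AND ((NOT 0 AND 1) OR (1 OR 0))) -> 1
  row 4 [00100]: (NOT 0 AND ((NOT 0 AND 0) OR (0 OR 1))) -> 1
  row 5 [00101]: (NOT 0 AND ((NOT 0 AND 0) OR (0 OR 1))) -> 1
  row 6 [00110]: (NOT 0 AND ((NOT 0 AND 1) OR (1 OR 1))) -> 1
  row 7 [00111]: (NOT 0 AND ((NOT 0 AND 1) OR (1 OR 1))) -> 1
  row 8 [01000]: (NOT 1 AND ((NOT 1 AND 0) OR (0 OR 0))) -> 0
  row 9 [01001]: (NOT 1 AND ((NOT 1 AND 0) OR (0 OR 0))) -> 0
  row 10 [01010]: (NOT 1 AND ((NOT 1 AND 1) OR (1 OR 0))) -> 0
  row 11 [01011]: (NOT 1 AND ((NOT 1 AND 1) OR (1 OR 0))) -> 0
  row 12 [01100]: (NOT 1 AND ((NOT 1 AND 0) OR (0 OR 1))) -> 0
  row 13 [01101]: (NOT 1 AND ((NOT 1 AND 0) OR (0 OR 1))) -> 0
  row 14 [01110]: (NOT 1 AND ((NOT 1 AND 1) OR (1 OR 1))) -> 0
  row 15 [01111]: (NOT 1 AND ((NOT 1 AND 1) OR (1 OR 1))) -> 0
  row 16 [10000]: (NOT 0 AND ((NOT 0 AND 0) OR (0 OR 0))) -> 0
  row 17 [10001]: (NOT 0 AND ((NOT 0 AND 0) OR (0 OR 0))) -> 0
  row 18 [10010]: (NOT 0 AND ((NOT 0 AND 1) OR (1 OR 0))) -> 1
  row 19 [10011]: (NOT 0 AND ((NOT 0 AND 1) OR (1 OR 0))) -> 1
  row 20 [10100]: (NOT 0 AND ((NOT 0 AND 0) OR (0 OR 1))) -> 1
  row 21 [10101]: (NOT 0 AND ((NOT 0 AND 0) OR (0 OR 1))) -> 1
  row 22 [10110]: (NOT 0 AND ((NOT 0 AND 1) OR (1 OR 1))) -> 1
  row 23 [10111]: (NOT 0 AND ((NOT 0 AND 1) OR (1 OR 1))) -> 1
  row 24 [11000]: (NOT 1 AND ((NOT 1 AND 0) OR (0 OR 0))) -> 0
  row 25 [11001]: (NOT 1 AND ((NOT 1 AND 0) OR (0 OR 0))) -> 0
  row 26 [11010]: (NOT 1 AND ((NOT 1 AND 1) OR (1 OR 0))) -> 0
  row 27 [11011]: (NOT 1 AND ((NOT 1 AND 1) OR (1 OR 0))) -> 0
  row 28 [11100]: (NOT 1 AND ((NOT 1 AND 0) OR (0 OR 1))) -> 0
  row 29 [11101]: (NOT 1 AND ((NOT 1 AND 0) OR (0 OR 1))) -> 0
  row 30 [11110]: (NOT 1 AND ((NOT 1 AND 1) OR (1 OR 1))) -> 0
  row 31 [11111]: (NOT 1 AND ((NOT 1 AND 1) OR (1 OR 1))) -> 0
Full result column, 4 rows per line (a,b,c fixed per line; d,e runs 00..11 left to right):
  rows 0-3 [a,b,c=000]: 0011  = hex 3
  rows 4-7 [a,b,c=001]: 1111  = hex F
  rows 8-11 [a,b,c=010]: 0000  = hex 0
  rows 12-15 [a,b,c=011]: 0000  = hex 0
  rows 16-19 [a,b,c=100]: 0011  = hex 3
  rows 20-23 [a,b,c=101]: 1111  = hex F
  rows 24-27 [a,b,c=110]: 0000  = hex 0
  rows 28-31 [a,b,c=111]: 0000  = hex 0
Output column (row 0 .. row 31) = 00111111000000000011111100000000
Output column grouped in 4s = 0011 1111 0000 0000 0011 1111 0000 0000 = 0x3F003F00
Convert to decimal digit by digit (value = value*16 + digit):
  3 -> 3
  3*16 + 15 (F) = 63
  63*16 + 0 = 1008
  1008*16 + 0 = 16128
  16128*16 + 3 = 258051
  258051*16 + 15 (F) = 4128831
  4128831*16 + 0 = 66061296
  66061296*16 + 0 = 1056980736
Decimal = 1056980736

1056980736


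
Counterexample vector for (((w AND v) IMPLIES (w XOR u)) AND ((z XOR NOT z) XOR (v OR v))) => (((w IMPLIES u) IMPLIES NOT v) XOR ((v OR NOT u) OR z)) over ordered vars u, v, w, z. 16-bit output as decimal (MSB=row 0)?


F1 = (((w AND v) IMPLIES (w XOR u)) AND ((z XOR NOT z) XOR (v OR v)))
F2 = (((w IMPLIES u) IMPLIES NOT v) XOR ((v OR NOT u) OR z))
Counterexample to F1=>F2 is where F1=1 and F2=0.
Evaluate each row (bits = u,v,w,z, MSB first):
  row 0 [0000]: F1=1 F2=0 -> F1&~F2 -> 1
  row 1 [0001]: F1=1 F2=0 -> F1&~F2 -> 1
  row 2 [0010]: F1=1 F2=0 -> F1&~F2 -> 1
  row 3 [0011]: F1=1 F2=0 -> F1&~F2 -> 1
  row 4 [0100]: F1=0 F2=1 -> F1&~F2 -> 0
  row 5 [0101]: F1=0 F2=1 -> F1&~F2 -> 0
  row 6 [0110]: F1=0 F2=0 -> F1&~F2 -> 0
  row 7 [0111]: F1=0 F2=0 -> F1&~F2 -> 0
  row 8 [1000]: F1=1 F2=1 -> F1&~F2 -> 0
  row 9 [1001]: F1=1 F2=0 -> F1&~F2 -> 1
  row 10 [1010]: F1=1 F2=1 -> F1&~F2 -> 0
  row 11 [1011]: F1=1 F2=0 -> F1&~F2 -> 1
  row 12 [1100]: F1=0 F2=1 -> F1&~F2 -> 0
  row 13 [1101]: F1=0 F2=1 -> F1&~F2 -> 0
  row 14 [1110]: F1=0 F2=1 -> F1&~F2 -> 0
  row 15 [1111]: F1=0 F2=1 -> F1&~F2 -> 0
Full result column, 4 rows per line (u,v fixed per line; w,z runs 00..11 left to right):
  rows 0-3 [u,v=00]: 1111  = hex F
  rows 4-7 [u,v=01]: 0000  = hex 0
  rows 8-11 [u,v=10]: 0101  = hex 5
  rows 12-15 [u,v=11]: 0000  = hex 0
Counterexample vector (row 0 .. row 15) = 1111000001010000
Output column grouped in 4s = 1111 0000 0101 0000 = 0xF050
Convert to decimal digit by digit (value = value*16 + digit):
  F -> 15
  15*16 + 0 = 240
  240*16 + 5 = 3845
  3845*16 + 0 = 61520
Decimal = 61520

61520


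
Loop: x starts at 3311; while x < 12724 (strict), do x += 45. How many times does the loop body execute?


Step 1: x goes from 3311 toward 12724 by 45; the body runs while x<12724, so iterations = ceil((bound-start)/step)
Step 2: Distance=9413
Step 3: ceil(9413/45)=210

210


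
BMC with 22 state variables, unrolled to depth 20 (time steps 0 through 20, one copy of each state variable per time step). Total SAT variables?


BMC unrolls to depth k, creating one copy of each state var for steps 0..k.
Step count = 20 + 1 = 21 (steps 0 through 20)
Vars per step = 22
Total = 22 * 21 = 462

462


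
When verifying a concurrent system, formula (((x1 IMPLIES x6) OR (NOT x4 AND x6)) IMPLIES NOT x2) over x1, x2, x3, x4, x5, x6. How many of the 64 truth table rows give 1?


Formula: (((x1 IMPLIES x6) OR (NOT x4 AND x6)) IMPLIES NOT x2) over 6 vars (64 rows)
Evaluate each row (x1, x2, x3, x4, x5, x6 as bits, MSB first):
  row 0 [000000]: (((0 IMPLIES 0) OR (NOT 0 AND 0)) IMPLIES NOT 0) -> 1
  row 1 [000001]: (((0 IMPLIES 1) OR (NOT 0 AND 1)) IMPLIES NOT 0) -> 1
  row 2 [000010]: (((0 IMPLIES 0) OR (NOT 0 AND 0)) IMPLIES NOT 0) -> 1
  row 3 [000011]: (((0 IMPLIES 1) OR (NOT 0 AND 1)) IMPLIES NOT 0) -> 1
  row 4 [000100]: (((0 IMPLIES 0) OR (NOT 1 AND 0)) IMPLIES NOT 0) -> 1
  (every remaining row is evaluated the same way; all 64 results are listed next)
Full result column, 8 rows per line (x1,x2,x3 fixed per line; x4,x5,x6 runs 000..111 left to right):
  rows 0-7 [x1,x2,x3=000]: 11111111  (ones: 8)
  rows 8-15 [x1,x2,x3=001]: 11111111  (ones: 8)
  rows 16-23 [x1,x2,x3=010]: 00000000  (ones: 0)
  rows 24-31 [x1,x2,x3=011]: 00000000  (ones: 0)
  rows 32-39 [x1,x2,x3=100]: 11111111  (ones: 8)
  rows 40-47 [x1,x2,x3=101]: 11111111  (ones: 8)
  rows 48-55 [x1,x2,x3=110]: 10101010  (ones: 4)
  rows 56-63 [x1,x2,x3=111]: 10101010  (ones: 4)
Count of 1-rows = 8+8+0+0+8+8+4+4 = 40

40


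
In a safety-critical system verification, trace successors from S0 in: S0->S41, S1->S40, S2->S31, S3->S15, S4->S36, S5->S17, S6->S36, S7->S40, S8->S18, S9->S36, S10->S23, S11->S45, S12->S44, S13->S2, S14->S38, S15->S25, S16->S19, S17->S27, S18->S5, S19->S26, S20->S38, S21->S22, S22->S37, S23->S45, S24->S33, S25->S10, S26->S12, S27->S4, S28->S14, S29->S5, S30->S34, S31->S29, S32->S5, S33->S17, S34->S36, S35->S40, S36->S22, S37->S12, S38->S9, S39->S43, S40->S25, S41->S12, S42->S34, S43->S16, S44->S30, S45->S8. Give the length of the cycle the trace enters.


Trace from S0 until a state repeats:
  S0 -> S41 -> S12 -> S44 -> S30 -> S34 -> S36 -> S22 -> S37 -> S12
S12 first seen at step 2, revisited at step 9.
Cycle length = 9 - 2 = 7

7


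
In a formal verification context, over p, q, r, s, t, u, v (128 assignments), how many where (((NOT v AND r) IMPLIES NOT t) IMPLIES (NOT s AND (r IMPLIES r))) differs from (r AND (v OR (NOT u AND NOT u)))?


F1 = (((NOT v AND r) IMPLIES NOT t) IMPLIES (NOT s AND (r IMPLIES r)))
F2 = (r AND (v OR (NOT u AND NOT u)))
Evaluate both on each of 128 rows (bits = p,q,r,s,t,u,v):
  row 0 [0000000]: F1=1 F2=0 (differ) -> 1
  row 1 [0000001]: F1=1 F2=0 (differ) -> 1
  row 2 [0000010]: F1=1 F2=0 (differ) -> 1
  row 3 [0000011]: F1=1 F2=0 (differ) -> 1
  row 4 [0000100]: F1=1 F2=0 (differ) -> 1
  (every remaining row is evaluated the same way; all 128 results are listed next)
Full result column, 8 rows per line (p,q,r,s fixed per line; t,u,v runs 000..111 left to right):
  rows 0-7 [p,q,r,s=0000]: 11111111  (ones: 8)
  rows 8-15 [p,q,r,s=0001]: 00000000  (ones: 0)
  rows 16-23 [p,q,r,s=0010]: 00100010  (ones: 2)
  rows 24-31 [p,q,r,s=0011]: 11010111  (ones: 6)
  rows 32-39 [p,q,r,s=0100]: 11111111  (ones: 8)
  rows 40-47 [p,q,r,s=0101]: 00000000  (ones: 0)
  rows 48-55 [p,q,r,s=0110]: 00100010  (ones: 2)
  rows 56-63 [p,q,r,s=0111]: 11010111  (ones: 6)
  rows 64-71 [p,q,r,s=1000]: 11111111  (ones: 8)
  rows 72-79 [p,q,r,s=1001]: 00000000  (ones: 0)
  rows 80-87 [p,q,r,s=1010]: 00100010  (ones: 2)
  rows 88-95 [p,q,r,s=1011]: 11010111  (ones: 6)
  rows 96-103 [p,q,r,s=1100]: 11111111  (ones: 8)
  rows 104-111 [p,q,r,s=1101]: 00000000  (ones: 0)
  rows 112-119 [p,q,r,s=1110]: 00100010  (ones: 2)
  rows 120-127 [p,q,r,s=1111]: 11010111  (ones: 6)
Disagreements = 8+0+2+6+8+0+2+6+8+0+2+6+8+0+2+6 = 64

64


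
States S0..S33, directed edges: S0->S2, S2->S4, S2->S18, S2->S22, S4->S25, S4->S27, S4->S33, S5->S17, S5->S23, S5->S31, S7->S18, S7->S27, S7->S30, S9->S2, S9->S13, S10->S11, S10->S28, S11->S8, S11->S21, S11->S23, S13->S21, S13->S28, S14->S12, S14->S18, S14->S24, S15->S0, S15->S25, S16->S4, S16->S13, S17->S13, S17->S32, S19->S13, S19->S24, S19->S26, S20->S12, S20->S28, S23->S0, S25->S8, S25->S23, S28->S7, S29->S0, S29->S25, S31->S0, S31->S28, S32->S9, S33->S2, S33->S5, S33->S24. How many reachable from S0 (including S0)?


BFS from S0:
  layer 0: {S0}
  layer 1: {S2}
  layer 2: {S4, S18, S22}
  layer 3: {S25, S27, S33}
  layer 4: {S5, S8, S23, S24}
  layer 5: {S17, S31}
  layer 6: {S13, S28, S32}
  layer 7: {S7, S9, S21}
  layer 8: {S30}
Reachable set: {S0, S2, S4, S5, S7, S8, S9, S13, S17, S18, S21, S22, S23, S24, S25, S27, S28, S30, S31, S32, S33}
Count = 21

21


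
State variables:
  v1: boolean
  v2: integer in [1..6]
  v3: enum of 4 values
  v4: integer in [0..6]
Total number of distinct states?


State space = product of domain sizes of all variables.
Domain sizes:
  v1 (boolean): 2
  v2 (integer in [1..6]): 6
  v3 (enum of 4 values): 4
  v4 (integer in [0..6]): 7
Product = 2 * 6 * 4 * 7 = 336

336


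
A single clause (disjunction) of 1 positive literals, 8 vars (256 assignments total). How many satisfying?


Step 1: Total=2^8=256
Step 2: Unsat when all 1 false: 2^7=128
Step 3: Sat=256-128=128

128


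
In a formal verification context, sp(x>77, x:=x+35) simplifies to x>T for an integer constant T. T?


Formula: sp(P, x:=E) = exists old_x. (x = E[old_x/x]) AND P[old_x/x] (old_x is the value of x before the assignment; eliminate old_x by solving x = E[old_x/x] for old_x)
Step 1: Precondition P: x>77, i.e. old_x > 77
Step 2: Assignment gives x = old_x + 35, so old_x = x - 35
Step 3: Substitute into P: x - 35 > 77
Step 4: Simplify: x > 77+35 = 112

112


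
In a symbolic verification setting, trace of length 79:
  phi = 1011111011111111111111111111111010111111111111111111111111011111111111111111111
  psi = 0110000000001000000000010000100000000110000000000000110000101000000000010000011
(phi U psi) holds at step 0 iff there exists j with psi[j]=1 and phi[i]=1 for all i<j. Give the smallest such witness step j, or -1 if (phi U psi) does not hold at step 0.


(phi U psi) at 0: need smallest j with psi[j]=1 and phi[i]=1 for all i in [0,j).
Scan from step 0:
  step 0: phi=1, psi=0 -> continue
  step 1: psi=1 and phi held for [0,1) -> witness found
Witness step = 1

1


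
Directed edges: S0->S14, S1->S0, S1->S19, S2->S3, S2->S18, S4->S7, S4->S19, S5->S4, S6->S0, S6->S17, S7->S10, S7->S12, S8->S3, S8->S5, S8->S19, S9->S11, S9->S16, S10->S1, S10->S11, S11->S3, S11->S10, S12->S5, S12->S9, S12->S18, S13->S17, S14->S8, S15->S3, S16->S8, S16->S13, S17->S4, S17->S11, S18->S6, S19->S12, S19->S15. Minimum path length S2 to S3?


BFS layer-by-layer from S2:
  dist 0: {S2}
  dist 1: {S3, S18}
  -> S3 reached at distance 1
Shortest path length = 1

1


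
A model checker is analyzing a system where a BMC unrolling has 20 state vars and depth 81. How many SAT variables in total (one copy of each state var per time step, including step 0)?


BMC unrolls to depth k, creating one copy of each state var for steps 0..k.
Step count = 81 + 1 = 82 (steps 0 through 81)
Vars per step = 20
Total = 20 * 82 = 1640

1640


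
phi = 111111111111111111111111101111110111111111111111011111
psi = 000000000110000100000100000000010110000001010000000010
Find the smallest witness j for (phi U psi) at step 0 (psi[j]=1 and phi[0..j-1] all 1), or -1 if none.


(phi U psi) at 0: need smallest j with psi[j]=1 and phi[i]=1 for all i in [0,j).
Scan from step 0:
  step 0: phi=1, psi=0 -> continue
  step 1: phi=1, psi=0 -> continue
  step 2: phi=1, psi=0 -> continue
  step 3: phi=1, psi=0 -> continue
  step 9: psi=1 and phi held for [0,9) -> witness found
Witness step = 9

9


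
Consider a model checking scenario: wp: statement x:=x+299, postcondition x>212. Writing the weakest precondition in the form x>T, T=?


Formula: wp(x:=E, P) = P[E/x] (substitute E for x in postcondition)
Step 1: Postcondition: x>212
Step 2: Substitute x+299 for x: x+299>212
Step 3: Solve for x: x > 212-299 = -87

-87


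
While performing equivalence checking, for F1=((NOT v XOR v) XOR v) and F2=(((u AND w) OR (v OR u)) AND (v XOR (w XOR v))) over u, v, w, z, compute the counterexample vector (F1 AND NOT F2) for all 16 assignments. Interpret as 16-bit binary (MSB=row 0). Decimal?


F1 = ((NOT v XOR v) XOR v)
F2 = (((u AND w) OR (v OR u)) AND (v XOR (w XOR v)))
Counterexample to F1=>F2 is where F1=1 and F2=0.
Evaluate each row (bits = u,v,w,z, MSB first):
  row 0 [0000]: F1=1 F2=0 -> F1&~F2 -> 1
  row 1 [0001]: F1=1 F2=0 -> F1&~F2 -> 1
  row 2 [0010]: F1=1 F2=0 -> F1&~F2 -> 1
  row 3 [0011]: F1=1 F2=0 -> F1&~F2 -> 1
  row 4 [0100]: F1=0 F2=0 -> F1&~F2 -> 0
  row 5 [0101]: F1=0 F2=0 -> F1&~F2 -> 0
  row 6 [0110]: F1=0 F2=1 -> F1&~F2 -> 0
  row 7 [0111]: F1=0 F2=1 -> F1&~F2 -> 0
  row 8 [1000]: F1=1 F2=0 -> F1&~F2 -> 1
  row 9 [1001]: F1=1 F2=0 -> F1&~F2 -> 1
  row 10 [1010]: F1=1 F2=1 -> F1&~F2 -> 0
  row 11 [1011]: F1=1 F2=1 -> F1&~F2 -> 0
  row 12 [1100]: F1=0 F2=0 -> F1&~F2 -> 0
  row 13 [1101]: F1=0 F2=0 -> F1&~F2 -> 0
  row 14 [1110]: F1=0 F2=1 -> F1&~F2 -> 0
  row 15 [1111]: F1=0 F2=1 -> F1&~F2 -> 0
Full result column, 4 rows per line (u,v fixed per line; w,z runs 00..11 left to right):
  rows 0-3 [u,v=00]: 1111  = hex F
  rows 4-7 [u,v=01]: 0000  = hex 0
  rows 8-11 [u,v=10]: 1100  = hex C
  rows 12-15 [u,v=11]: 0000  = hex 0
Counterexample vector (row 0 .. row 15) = 1111000011000000
Output column grouped in 4s = 1111 0000 1100 0000 = 0xF0C0
Convert to decimal digit by digit (value = value*16 + digit):
  F -> 15
  15*16 + 0 = 240
  240*16 + 12 (C) = 3852
  3852*16 + 0 = 61632
Decimal = 61632

61632


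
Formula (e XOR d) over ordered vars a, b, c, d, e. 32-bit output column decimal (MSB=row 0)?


Formula: (e XOR d) over a, b, c, d, e (32 rows)
Evaluate each row (bits = a,b,c,d,e, MSB first):
  row 0 [00000]: (0 XOR 0) -> 0
  row 1 [00001]: (1 XOR 0) -> 1
  row 2 [00010]: (0 XOR 1) -> 1
  row 3 [00011]: (1 XOR 1) -> 0
  row 4 [00100]: (0 XOR 0) -> 0
  row 5 [00101]: (1 XOR 0) -> 1
  row 6 [00110]: (0 XOR 1) -> 1
  row 7 [00111]: (1 XOR 1) -> 0
  row 8 [01000]: (0 XOR 0) -> 0
  row 9 [01001]: (1 XOR 0) -> 1
  row 10 [01010]: (0 XOR 1) -> 1
  row 11 [01011]: (1 XOR 1) -> 0
  row 12 [01100]: (0 XOR 0) -> 0
  row 13 [01101]: (1 XOR 0) -> 1
  row 14 [01110]: (0 XOR 1) -> 1
  row 15 [01111]: (1 XOR 1) -> 0
  row 16 [10000]: (0 XOR 0) -> 0
  row 17 [10001]: (1 XOR 0) -> 1
  row 18 [10010]: (0 XOR 1) -> 1
  row 19 [10011]: (1 XOR 1) -> 0
  row 20 [10100]: (0 XOR 0) -> 0
  row 21 [10101]: (1 XOR 0) -> 1
  row 22 [10110]: (0 XOR 1) -> 1
  row 23 [10111]: (1 XOR 1) -> 0
  row 24 [11000]: (0 XOR 0) -> 0
  row 25 [11001]: (1 XOR 0) -> 1
  row 26 [11010]: (0 XOR 1) -> 1
  row 27 [11011]: (1 XOR 1) -> 0
  row 28 [11100]: (0 XOR 0) -> 0
  row 29 [11101]: (1 XOR 0) -> 1
  row 30 [11110]: (0 XOR 1) -> 1
  row 31 [11111]: (1 XOR 1) -> 0
Full result column, 4 rows per line (a,b,c fixed per line; d,e runs 00..11 left to right):
  rows 0-3 [a,b,c=000]: 0110  = hex 6
  rows 4-7 [a,b,c=001]: 0110  = hex 6
  rows 8-11 [a,b,c=010]: 0110  = hex 6
  rows 12-15 [a,b,c=011]: 0110  = hex 6
  rows 16-19 [a,b,c=100]: 0110  = hex 6
  rows 20-23 [a,b,c=101]: 0110  = hex 6
  rows 24-27 [a,b,c=110]: 0110  = hex 6
  rows 28-31 [a,b,c=111]: 0110  = hex 6
Output column (row 0 .. row 31) = 01100110011001100110011001100110
Output column grouped in 4s = 0110 0110 0110 0110 0110 0110 0110 0110 = 0x66666666
Convert to decimal digit by digit (value = value*16 + digit):
  6 -> 6
  6*16 + 6 = 102
  102*16 + 6 = 1638
  1638*16 + 6 = 26214
  26214*16 + 6 = 419430
  419430*16 + 6 = 6710886
  6710886*16 + 6 = 107374182
  107374182*16 + 6 = 1717986918
Decimal = 1717986918

1717986918


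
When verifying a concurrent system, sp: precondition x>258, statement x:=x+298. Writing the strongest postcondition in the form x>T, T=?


Formula: sp(P, x:=E) = exists old_x. (x = E[old_x/x]) AND P[old_x/x] (old_x is the value of x before the assignment; eliminate old_x by solving x = E[old_x/x] for old_x)
Step 1: Precondition P: x>258, i.e. old_x > 258
Step 2: Assignment gives x = old_x + 298, so old_x = x - 298
Step 3: Substitute into P: x - 298 > 258
Step 4: Simplify: x > 258+298 = 556

556


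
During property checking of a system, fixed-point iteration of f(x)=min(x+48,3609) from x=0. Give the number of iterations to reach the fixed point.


Step 1: x=0, cap=3609, increment=48
Step 2: x grows by 48 each step until capped at 3609; fixed point is x=3609
Step 3: iterations = ceil(3609/48) = 76

76


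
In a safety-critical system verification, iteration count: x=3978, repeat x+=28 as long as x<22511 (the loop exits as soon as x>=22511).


Step 1: x goes from 3978 toward 22511 by 28; the body runs while x<22511, so iterations = ceil((bound-start)/step)
Step 2: Distance=18533
Step 3: ceil(18533/28)=662

662


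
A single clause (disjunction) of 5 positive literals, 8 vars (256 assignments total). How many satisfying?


Step 1: Total=2^8=256
Step 2: Unsat when all 5 false: 2^3=8
Step 3: Sat=256-8=248

248


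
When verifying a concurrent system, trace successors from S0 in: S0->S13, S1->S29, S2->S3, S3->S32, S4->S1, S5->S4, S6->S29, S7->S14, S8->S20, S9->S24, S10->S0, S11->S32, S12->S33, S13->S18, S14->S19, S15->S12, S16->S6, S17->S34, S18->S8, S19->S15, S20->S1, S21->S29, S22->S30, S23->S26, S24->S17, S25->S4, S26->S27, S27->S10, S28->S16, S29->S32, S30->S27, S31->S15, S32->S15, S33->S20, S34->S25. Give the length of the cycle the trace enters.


Trace from S0 until a state repeats:
  S0 -> S13 -> S18 -> S8 -> S20 -> S1 -> S29 -> S32 -> S15 -> S12 -> S33 -> S20
S20 first seen at step 4, revisited at step 11.
Cycle length = 11 - 4 = 7

7


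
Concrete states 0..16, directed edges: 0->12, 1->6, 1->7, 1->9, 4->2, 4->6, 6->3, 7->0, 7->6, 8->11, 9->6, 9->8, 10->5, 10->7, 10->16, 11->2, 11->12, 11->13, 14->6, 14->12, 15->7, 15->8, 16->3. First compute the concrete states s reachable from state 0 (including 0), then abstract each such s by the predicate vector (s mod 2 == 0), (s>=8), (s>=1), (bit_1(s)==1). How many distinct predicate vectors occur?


BFS from 0:
Concrete reachable: {0, 12}
Abstract via predicates (s mod 2 == 0), (s>=8), (s>=1), (bit_1(s)==1):
  (1,0,0,0) <- {0}
  (1,1,1,0) <- {12}
Distinct abstract states = 2

2


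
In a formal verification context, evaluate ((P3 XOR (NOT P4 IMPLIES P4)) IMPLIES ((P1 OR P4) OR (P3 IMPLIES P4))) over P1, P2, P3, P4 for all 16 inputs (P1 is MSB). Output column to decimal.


Formula: ((P3 XOR (NOT P4 IMPLIES P4)) IMPLIES ((P1 OR P4) OR (P3 IMPLIES P4))) over P1, P2, P3, P4 (16 rows)
Evaluate each row (bits = P1,P2,P3,P4, MSB first):
  row 0 [0000]: ((0 XOR (NOT 0 IMPLIES 0)) IMPLIES ((0 OR 0) OR (0 IMPLIES 0))) -> 1
  row 1 [0001]: ((0 XOR (NOT 1 IMPLIES 1)) IMPLIES ((0 OR 1) OR (0 IMPLIES 1))) -> 1
  row 2 [0010]: ((1 XOR (NOT 0 IMPLIES 0)) IMPLIES ((0 OR 0) OR (1 IMPLIES 0))) -> 0
  row 3 [0011]: ((1 XOR (NOT 1 IMPLIES 1)) IMPLIES ((0 OR 1) OR (1 IMPLIES 1))) -> 1
  row 4 [0100]: ((0 XOR (NOT 0 IMPLIES 0)) IMPLIES ((0 OR 0) OR (0 IMPLIES 0))) -> 1
  row 5 [0101]: ((0 XOR (NOT 1 IMPLIES 1)) IMPLIES ((0 OR 1) OR (0 IMPLIES 1))) -> 1
  row 6 [0110]: ((1 XOR (NOT 0 IMPLIES 0)) IMPLIES ((0 OR 0) OR (1 IMPLIES 0))) -> 0
  row 7 [0111]: ((1 XOR (NOT 1 IMPLIES 1)) IMPLIES ((0 OR 1) OR (1 IMPLIES 1))) -> 1
  row 8 [1000]: ((0 XOR (NOT 0 IMPLIES 0)) IMPLIES ((1 OR 0) OR (0 IMPLIES 0))) -> 1
  row 9 [1001]: ((0 XOR (NOT 1 IMPLIES 1)) IMPLIES ((1 OR 1) OR (0 IMPLIES 1))) -> 1
  row 10 [1010]: ((1 XOR (NOT 0 IMPLIES 0)) IMPLIES ((1 OR 0) OR (1 IMPLIES 0))) -> 1
  row 11 [1011]: ((1 XOR (NOT 1 IMPLIES 1)) IMPLIES ((1 OR 1) OR (1 IMPLIES 1))) -> 1
  row 12 [1100]: ((0 XOR (NOT 0 IMPLIES 0)) IMPLIES ((1 OR 0) OR (0 IMPLIES 0))) -> 1
  row 13 [1101]: ((0 XOR (NOT 1 IMPLIES 1)) IMPLIES ((1 OR 1) OR (0 IMPLIES 1))) -> 1
  row 14 [1110]: ((1 XOR (NOT 0 IMPLIES 0)) IMPLIES ((1 OR 0) OR (1 IMPLIES 0))) -> 1
  row 15 [1111]: ((1 XOR (NOT 1 IMPLIES 1)) IMPLIES ((1 OR 1) OR (1 IMPLIES 1))) -> 1
Full result column, 4 rows per line (P1,P2 fixed per line; P3,P4 runs 00..11 left to right):
  rows 0-3 [P1,P2=00]: 1101  = hex D
  rows 4-7 [P1,P2=01]: 1101  = hex D
  rows 8-11 [P1,P2=10]: 1111  = hex F
  rows 12-15 [P1,P2=11]: 1111  = hex F
Output column (row 0 .. row 15) = 1101110111111111
Output column grouped in 4s = 1101 1101 1111 1111 = 0xDDFF
Convert to decimal digit by digit (value = value*16 + digit):
  D -> 13
  13*16 + 13 (D) = 221
  221*16 + 15 (F) = 3551
  3551*16 + 15 (F) = 56831
Decimal = 56831

56831


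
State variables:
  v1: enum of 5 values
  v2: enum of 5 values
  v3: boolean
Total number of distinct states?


State space = product of domain sizes of all variables.
Domain sizes:
  v1 (enum of 5 values): 5
  v2 (enum of 5 values): 5
  v3 (boolean): 2
Product = 5 * 5 * 2 = 50

50


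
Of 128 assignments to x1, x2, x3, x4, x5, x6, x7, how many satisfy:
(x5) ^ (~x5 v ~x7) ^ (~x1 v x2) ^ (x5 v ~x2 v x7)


CNF with 4 clauses over 7 vars (128 assignments).
An assignment satisfies CNF iff every clause has >=1 true literal.
Check each row (bits = x1,x2,x3,x4,x5,x6,x7; clause T/F shown):
  row 0 [0000000]: clauses=FTTT -> 0
  row 1 [0000001]: clauses=FTTT -> 0
  row 2 [0000010]: clauses=FTTT -> 0
  row 3 [0000011]: clauses=FTTT -> 0
  row 4 [0000100]: clauses=TTTT -> 1
  (every remaining row is evaluated the same way; all 128 results are listed next)
Full result column, 8 rows per line (x1,x2,x3,x4 fixed per line; x5,x6,x7 runs 000..111 left to right):
  rows 0-7 [x1,x2,x3,x4=0000]: 00001010  (ones: 2)
  rows 8-15 [x1,x2,x3,x4=0001]: 00001010  (ones: 2)
  rows 16-23 [x1,x2,x3,x4=0010]: 00001010  (ones: 2)
  rows 24-31 [x1,x2,x3,x4=0011]: 00001010  (ones: 2)
  rows 32-39 [x1,x2,x3,x4=0100]: 00001010  (ones: 2)
  rows 40-47 [x1,x2,x3,x4=0101]: 00001010  (ones: 2)
  rows 48-55 [x1,x2,x3,x4=0110]: 00001010  (ones: 2)
  rows 56-63 [x1,x2,x3,x4=0111]: 00001010  (ones: 2)
  rows 64-71 [x1,x2,x3,x4=1000]: 00000000  (ones: 0)
  rows 72-79 [x1,x2,x3,x4=1001]: 00000000  (ones: 0)
  rows 80-87 [x1,x2,x3,x4=1010]: 00000000  (ones: 0)
  rows 88-95 [x1,x2,x3,x4=1011]: 00000000  (ones: 0)
  rows 96-103 [x1,x2,x3,x4=1100]: 00001010  (ones: 2)
  rows 104-111 [x1,x2,x3,x4=1101]: 00001010  (ones: 2)
  rows 112-119 [x1,x2,x3,x4=1110]: 00001010  (ones: 2)
  rows 120-127 [x1,x2,x3,x4=1111]: 00001010  (ones: 2)
Satisfying assignments = 2+2+2+2+2+2+2+2+0+0+0+0+2+2+2+2 = 24

24


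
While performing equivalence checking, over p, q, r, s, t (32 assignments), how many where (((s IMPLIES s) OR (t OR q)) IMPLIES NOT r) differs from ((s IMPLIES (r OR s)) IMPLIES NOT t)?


F1 = (((s IMPLIES s) OR (t OR q)) IMPLIES NOT r)
F2 = ((s IMPLIES (r OR s)) IMPLIES NOT t)
Evaluate both on each of 32 rows (bits = p,q,r,s,t):
  row 0 [00000]: F1=1 F2=1 -> 0
  row 1 [00001]: F1=1 F2=0 (differ) -> 1
  row 2 [00010]: F1=1 F2=1 -> 0
  row 3 [00011]: F1=1 F2=0 (differ) -> 1
  row 4 [00100]: F1=0 F2=1 (differ) -> 1
  row 5 [00101]: F1=0 F2=0 -> 0
  row 6 [00110]: F1=0 F2=1 (differ) -> 1
  row 7 [00111]: F1=0 F2=0 -> 0
  row 8 [01000]: F1=1 F2=1 -> 0
  row 9 [01001]: F1=1 F2=0 (differ) -> 1
  row 10 [01010]: F1=1 F2=1 -> 0
  row 11 [01011]: F1=1 F2=0 (differ) -> 1
  row 12 [01100]: F1=0 F2=1 (differ) -> 1
  row 13 [01101]: F1=0 F2=0 -> 0
  row 14 [01110]: F1=0 F2=1 (differ) -> 1
  row 15 [01111]: F1=0 F2=0 -> 0
  row 16 [10000]: F1=1 F2=1 -> 0
  row 17 [10001]: F1=1 F2=0 (differ) -> 1
  row 18 [10010]: F1=1 F2=1 -> 0
  row 19 [10011]: F1=1 F2=0 (differ) -> 1
  row 20 [10100]: F1=0 F2=1 (differ) -> 1
  row 21 [10101]: F1=0 F2=0 -> 0
  row 22 [10110]: F1=0 F2=1 (differ) -> 1
  row 23 [10111]: F1=0 F2=0 -> 0
  row 24 [11000]: F1=1 F2=1 -> 0
  row 25 [11001]: F1=1 F2=0 (differ) -> 1
  row 26 [11010]: F1=1 F2=1 -> 0
  row 27 [11011]: F1=1 F2=0 (differ) -> 1
  row 28 [11100]: F1=0 F2=1 (differ) -> 1
  row 29 [11101]: F1=0 F2=0 -> 0
  row 30 [11110]: F1=0 F2=1 (differ) -> 1
  row 31 [11111]: F1=0 F2=0 -> 0
Full result column, 8 rows per line (p,q fixed per line; r,s,t runs 000..111 left to right):
  rows 0-7 [p,q=00]: 01011010  (ones: 4)
  rows 8-15 [p,q=01]: 01011010  (ones: 4)
  rows 16-23 [p,q=10]: 01011010  (ones: 4)
  rows 24-31 [p,q=11]: 01011010  (ones: 4)
Disagreements = 4+4+4+4 = 16

16


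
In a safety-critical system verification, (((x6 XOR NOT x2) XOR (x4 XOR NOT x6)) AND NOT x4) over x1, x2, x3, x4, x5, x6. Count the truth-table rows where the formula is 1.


Formula: (((x6 XOR NOT x2) XOR (x4 XOR NOT x6)) AND NOT x4) over 6 vars (64 rows)
Evaluate each row (x1, x2, x3, x4, x5, x6 as bits, MSB first):
  row 0 [000000]: (((0 XOR NOT 0) XOR (0 XOR NOT 0)) AND NOT 0) -> 0
  row 1 [000001]: (((1 XOR NOT 0) XOR (0 XOR NOT 1)) AND NOT 0) -> 0
  row 2 [000010]: (((0 XOR NOT 0) XOR (0 XOR NOT 0)) AND NOT 0) -> 0
  row 3 [000011]: (((1 XOR NOT 0) XOR (0 XOR NOT 1)) AND NOT 0) -> 0
  row 4 [000100]: (((0 XOR NOT 0) XOR (1 XOR NOT 0)) AND NOT 1) -> 0
  (every remaining row is evaluated the same way; all 64 results are listed next)
Full result column, 8 rows per line (x1,x2,x3 fixed per line; x4,x5,x6 runs 000..111 left to right):
  rows 0-7 [x1,x2,x3=000]: 00000000  (ones: 0)
  rows 8-15 [x1,x2,x3=001]: 00000000  (ones: 0)
  rows 16-23 [x1,x2,x3=010]: 11110000  (ones: 4)
  rows 24-31 [x1,x2,x3=011]: 11110000  (ones: 4)
  rows 32-39 [x1,x2,x3=100]: 00000000  (ones: 0)
  rows 40-47 [x1,x2,x3=101]: 00000000  (ones: 0)
  rows 48-55 [x1,x2,x3=110]: 11110000  (ones: 4)
  rows 56-63 [x1,x2,x3=111]: 11110000  (ones: 4)
Count of 1-rows = 0+0+4+4+0+0+4+4 = 16

16
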